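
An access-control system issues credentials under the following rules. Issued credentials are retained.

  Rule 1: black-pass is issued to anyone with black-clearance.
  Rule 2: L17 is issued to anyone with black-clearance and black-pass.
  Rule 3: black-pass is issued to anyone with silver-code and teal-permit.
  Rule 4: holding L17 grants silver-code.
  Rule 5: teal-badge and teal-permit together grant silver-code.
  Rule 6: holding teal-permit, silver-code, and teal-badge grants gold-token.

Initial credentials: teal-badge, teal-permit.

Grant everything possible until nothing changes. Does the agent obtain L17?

L17 would need black-clearance and black-pass (Rule 2), but black-clearance is never granted.

No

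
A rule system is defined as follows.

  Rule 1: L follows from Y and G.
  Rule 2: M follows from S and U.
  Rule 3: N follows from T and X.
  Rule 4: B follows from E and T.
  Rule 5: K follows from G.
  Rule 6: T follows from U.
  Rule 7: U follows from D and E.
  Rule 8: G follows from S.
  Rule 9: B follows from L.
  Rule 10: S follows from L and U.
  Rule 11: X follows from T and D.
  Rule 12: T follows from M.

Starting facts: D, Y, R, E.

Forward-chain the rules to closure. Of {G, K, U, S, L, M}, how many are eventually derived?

1

From D and E, Rule 7 gives U.
G would need S (Rule 8), but S is never established.
K would need G (Rule 5), but G is never established.
U: reached.
S would need L and U (Rule 10), but L is never established.
L would need Y and G (Rule 1), but G is never established.
M would need S and U (Rule 2), but S is never established.
Reached: U — 1 of the 6.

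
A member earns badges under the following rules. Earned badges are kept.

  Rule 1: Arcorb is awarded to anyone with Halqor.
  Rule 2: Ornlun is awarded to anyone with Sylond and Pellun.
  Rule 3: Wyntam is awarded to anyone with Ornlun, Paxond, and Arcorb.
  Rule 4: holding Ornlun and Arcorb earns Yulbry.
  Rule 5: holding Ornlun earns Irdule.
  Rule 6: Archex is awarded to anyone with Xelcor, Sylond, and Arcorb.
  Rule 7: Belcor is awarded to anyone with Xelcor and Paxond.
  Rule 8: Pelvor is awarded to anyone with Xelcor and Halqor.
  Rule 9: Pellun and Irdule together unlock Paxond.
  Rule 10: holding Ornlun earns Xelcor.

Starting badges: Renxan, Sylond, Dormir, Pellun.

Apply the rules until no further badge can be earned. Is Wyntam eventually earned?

Wyntam would need Ornlun, Paxond, and Arcorb (Rule 3), but Arcorb is never earned.

No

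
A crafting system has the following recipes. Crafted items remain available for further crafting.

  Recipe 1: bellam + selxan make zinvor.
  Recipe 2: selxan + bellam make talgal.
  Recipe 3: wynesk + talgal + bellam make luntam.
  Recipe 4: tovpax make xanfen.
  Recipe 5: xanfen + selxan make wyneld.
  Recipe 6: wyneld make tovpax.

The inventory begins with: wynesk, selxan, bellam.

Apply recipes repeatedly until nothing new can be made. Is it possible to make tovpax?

tovpax would need wyneld (Recipe 6), but wyneld is never obtained.

No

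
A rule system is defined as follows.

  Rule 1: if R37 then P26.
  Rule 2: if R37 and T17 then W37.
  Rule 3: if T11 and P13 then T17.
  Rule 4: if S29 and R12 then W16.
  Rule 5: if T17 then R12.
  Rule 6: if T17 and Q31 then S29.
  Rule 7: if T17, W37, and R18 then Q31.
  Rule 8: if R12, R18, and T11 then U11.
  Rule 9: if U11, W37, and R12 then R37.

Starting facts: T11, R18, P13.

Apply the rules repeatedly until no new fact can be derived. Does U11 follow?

T11 and P13 hold, so T17 follows (Rule 3).
From T17, Rule 5 gives R12.
R12, R18, and T11 hold, so U11 follows (Rule 8).

Yes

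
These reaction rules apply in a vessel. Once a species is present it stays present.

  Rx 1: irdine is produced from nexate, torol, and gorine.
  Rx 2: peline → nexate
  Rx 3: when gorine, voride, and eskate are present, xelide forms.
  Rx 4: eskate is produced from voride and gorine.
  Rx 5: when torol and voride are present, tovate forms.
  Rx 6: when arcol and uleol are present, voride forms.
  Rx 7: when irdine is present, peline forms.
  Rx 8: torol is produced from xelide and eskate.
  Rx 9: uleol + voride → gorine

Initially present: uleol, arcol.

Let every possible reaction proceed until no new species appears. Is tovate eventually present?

arcol and uleol present → voride forms (Rx 6).
uleol and voride present → gorine forms (Rx 9).
voride and gorine present → eskate forms (Rx 4).
gorine, voride, and eskate present → xelide forms (Rx 3).
xelide and eskate present → torol forms (Rx 8).
torol and voride present → tovate forms (Rx 5).

Yes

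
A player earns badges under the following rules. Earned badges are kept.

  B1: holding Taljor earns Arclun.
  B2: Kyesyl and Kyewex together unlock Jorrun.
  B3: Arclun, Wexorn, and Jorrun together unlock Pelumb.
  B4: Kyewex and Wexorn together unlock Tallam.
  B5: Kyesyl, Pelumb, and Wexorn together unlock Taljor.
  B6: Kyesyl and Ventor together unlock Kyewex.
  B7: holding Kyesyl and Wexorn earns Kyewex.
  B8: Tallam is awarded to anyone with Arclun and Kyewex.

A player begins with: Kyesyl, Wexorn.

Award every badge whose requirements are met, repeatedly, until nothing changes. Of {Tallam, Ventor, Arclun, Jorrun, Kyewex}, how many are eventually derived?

With Kyesyl and Wexorn, Kyewex is earned (B7).
With Kyewex and Wexorn, Tallam is earned (B4).
With Kyesyl and Kyewex, Jorrun is earned (B2).
Tallam: reached.
No rule produces Ventor, and it is not given.
Arclun would need Taljor (B1), but Taljor is never earned.
Jorrun: reached.
Kyewex: reached.
Reached: Tallam, Jorrun, and Kyewex — 3 of the 5.

3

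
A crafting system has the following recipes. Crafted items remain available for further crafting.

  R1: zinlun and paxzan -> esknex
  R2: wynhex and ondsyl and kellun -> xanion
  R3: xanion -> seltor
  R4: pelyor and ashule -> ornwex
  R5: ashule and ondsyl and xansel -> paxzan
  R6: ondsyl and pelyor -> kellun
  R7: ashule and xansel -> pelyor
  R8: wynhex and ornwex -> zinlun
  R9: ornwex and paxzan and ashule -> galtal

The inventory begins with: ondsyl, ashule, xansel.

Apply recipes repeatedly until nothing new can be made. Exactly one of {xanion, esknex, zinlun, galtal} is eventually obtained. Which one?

ashule and ondsyl and xansel -> paxzan (R5).
Using R7, ashule and xansel make pelyor.
pelyor and ashule -> ornwex (R4).
Using R9, ornwex, paxzan, and ashule make galtal.
esknex would need zinlun and paxzan (R1), but zinlun is never obtained. zinlun would need wynhex and ornwex (R8), but wynhex is never obtained. xanion would need wynhex, ondsyl, and kellun (R2), but wynhex is never obtained.

galtal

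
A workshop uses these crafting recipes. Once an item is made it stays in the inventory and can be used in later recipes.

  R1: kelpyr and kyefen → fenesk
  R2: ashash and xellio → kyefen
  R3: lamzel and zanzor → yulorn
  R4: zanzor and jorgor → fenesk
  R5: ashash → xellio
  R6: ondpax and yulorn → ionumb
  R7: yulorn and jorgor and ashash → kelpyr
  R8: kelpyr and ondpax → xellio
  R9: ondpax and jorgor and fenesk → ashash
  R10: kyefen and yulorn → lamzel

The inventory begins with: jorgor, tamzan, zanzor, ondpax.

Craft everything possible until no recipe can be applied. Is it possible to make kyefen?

Yes

zanzor and jorgor → fenesk (R4).
ondpax and jorgor and fenesk → ashash (R9).
ashash → xellio (R5).
Using R2, ashash and xellio make kyefen.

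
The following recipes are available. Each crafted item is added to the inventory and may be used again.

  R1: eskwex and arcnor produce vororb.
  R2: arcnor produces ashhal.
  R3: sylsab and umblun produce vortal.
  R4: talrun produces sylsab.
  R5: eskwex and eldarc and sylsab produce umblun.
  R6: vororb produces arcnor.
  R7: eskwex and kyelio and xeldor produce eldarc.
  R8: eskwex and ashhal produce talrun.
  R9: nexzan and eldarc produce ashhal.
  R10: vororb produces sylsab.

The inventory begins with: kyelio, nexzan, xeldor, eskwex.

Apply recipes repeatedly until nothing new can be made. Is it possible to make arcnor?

arcnor would need vororb (R6), but vororb is never obtained.

No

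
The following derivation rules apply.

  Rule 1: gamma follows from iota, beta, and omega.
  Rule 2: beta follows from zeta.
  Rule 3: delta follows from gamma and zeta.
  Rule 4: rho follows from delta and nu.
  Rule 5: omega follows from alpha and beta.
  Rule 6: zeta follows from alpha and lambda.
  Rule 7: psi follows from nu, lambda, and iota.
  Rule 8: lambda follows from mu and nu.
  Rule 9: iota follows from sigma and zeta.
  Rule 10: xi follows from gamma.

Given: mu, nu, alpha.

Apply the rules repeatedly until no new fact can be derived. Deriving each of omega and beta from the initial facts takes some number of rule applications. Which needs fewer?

beta: mu and nu hold, so lambda follows (Rule 8). alpha and lambda hold, so zeta follows (Rule 6). zeta holds, so beta follows (Rule 2). [3 rule applications]
omega: From mu and nu, Rule 8 gives lambda. From alpha and lambda, Rule 6 gives zeta. From zeta, Rule 2 gives beta. From alpha and beta, Rule 5 gives omega. [4 rule applications]
beta needs fewer.

beta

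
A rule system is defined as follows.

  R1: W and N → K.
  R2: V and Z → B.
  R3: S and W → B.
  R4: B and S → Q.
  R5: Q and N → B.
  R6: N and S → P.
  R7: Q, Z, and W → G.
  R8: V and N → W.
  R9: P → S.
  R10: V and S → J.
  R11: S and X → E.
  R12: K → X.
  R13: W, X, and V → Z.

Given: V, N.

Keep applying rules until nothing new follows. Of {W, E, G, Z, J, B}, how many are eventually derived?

V and N hold, so W follows (R8).
W and N hold, so K follows (R1).
From K, R12 gives X.
W, X, and V hold, so Z follows (R13).
V and Z hold, so B follows (R2).
W: reached.
E would need S and X (R11), but S is never established.
G would need Q, Z, and W (R7), but Q is never established.
Z: reached.
J would need V and S (R10), but S is never established.
B: reached.
Reached: W, Z, and B — 3 of the 6.

3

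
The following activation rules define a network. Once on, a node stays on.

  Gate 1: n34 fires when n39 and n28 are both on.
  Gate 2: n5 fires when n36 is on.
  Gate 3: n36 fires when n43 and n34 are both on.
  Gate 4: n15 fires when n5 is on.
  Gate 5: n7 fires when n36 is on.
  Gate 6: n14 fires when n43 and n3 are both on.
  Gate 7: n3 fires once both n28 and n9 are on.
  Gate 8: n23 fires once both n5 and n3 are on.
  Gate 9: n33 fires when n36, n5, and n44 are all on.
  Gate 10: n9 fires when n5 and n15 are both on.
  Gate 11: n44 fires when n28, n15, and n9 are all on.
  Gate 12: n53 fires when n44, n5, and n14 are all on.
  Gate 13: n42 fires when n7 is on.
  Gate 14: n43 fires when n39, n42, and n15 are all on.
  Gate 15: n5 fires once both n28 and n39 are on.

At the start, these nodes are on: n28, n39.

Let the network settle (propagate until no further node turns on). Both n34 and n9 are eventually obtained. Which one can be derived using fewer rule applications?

n34

n34: n39 and n28 are on, so n34 fires (Gate 1). [1 rule application]
n9: Gate 15: n28 and n39 on → n5 on. n5 is on, so n15 fires (Gate 4). Gate 10: n5 and n15 on → n9 on. [3 rule applications]
n34 needs fewer.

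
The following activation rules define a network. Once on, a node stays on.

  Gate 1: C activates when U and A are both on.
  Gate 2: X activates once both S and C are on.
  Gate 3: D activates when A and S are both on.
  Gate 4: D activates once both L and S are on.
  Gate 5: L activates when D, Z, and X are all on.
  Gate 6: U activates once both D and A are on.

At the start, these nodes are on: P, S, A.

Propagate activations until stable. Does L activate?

No

L would need D, Z, and X (Gate 5), but Z never turns on.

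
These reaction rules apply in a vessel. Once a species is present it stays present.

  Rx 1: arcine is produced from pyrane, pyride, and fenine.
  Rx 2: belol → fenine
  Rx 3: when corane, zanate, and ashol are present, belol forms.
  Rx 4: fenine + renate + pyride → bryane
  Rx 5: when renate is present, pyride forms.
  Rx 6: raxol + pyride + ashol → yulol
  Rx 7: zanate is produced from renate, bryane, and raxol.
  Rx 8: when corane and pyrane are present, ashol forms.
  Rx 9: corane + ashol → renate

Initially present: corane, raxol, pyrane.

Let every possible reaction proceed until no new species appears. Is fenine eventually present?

fenine would need belol (Rx 2), but belol never forms.

No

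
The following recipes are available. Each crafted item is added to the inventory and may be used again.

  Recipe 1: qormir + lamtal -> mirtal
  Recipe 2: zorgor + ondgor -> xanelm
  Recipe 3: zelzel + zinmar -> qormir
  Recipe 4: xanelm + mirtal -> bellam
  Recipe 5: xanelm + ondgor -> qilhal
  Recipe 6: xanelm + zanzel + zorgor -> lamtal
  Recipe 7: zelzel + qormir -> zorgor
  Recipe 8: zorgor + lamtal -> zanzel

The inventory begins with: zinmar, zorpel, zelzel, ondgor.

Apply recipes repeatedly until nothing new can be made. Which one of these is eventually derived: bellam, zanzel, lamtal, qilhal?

qilhal

zelzel + zinmar -> qormir (Recipe 3).
Using Recipe 7, zelzel and qormir make zorgor.
zorgor + ondgor -> xanelm (Recipe 2).
Using Recipe 5, xanelm and ondgor make qilhal.
bellam would need xanelm and mirtal (Recipe 4), but mirtal is never obtained. zanzel would need zorgor and lamtal (Recipe 8), but lamtal is never obtained. lamtal would need xanelm, zanzel, and zorgor (Recipe 6), but zanzel is never obtained.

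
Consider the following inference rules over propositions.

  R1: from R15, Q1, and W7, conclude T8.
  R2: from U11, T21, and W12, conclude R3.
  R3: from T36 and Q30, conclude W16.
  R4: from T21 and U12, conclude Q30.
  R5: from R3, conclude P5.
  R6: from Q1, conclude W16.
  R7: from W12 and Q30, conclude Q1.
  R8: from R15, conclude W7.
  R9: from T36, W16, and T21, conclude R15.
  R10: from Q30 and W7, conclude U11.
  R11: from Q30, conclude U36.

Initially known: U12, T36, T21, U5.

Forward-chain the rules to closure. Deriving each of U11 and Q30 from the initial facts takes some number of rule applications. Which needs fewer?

Q30: From T21 and U12, R4 gives Q30. [1 rule application]
U11: From T21 and U12, R4 gives Q30. From T36 and Q30, R3 gives W16. From T36, W16, and T21, R9 gives R15. R15 holds, so W7 follows (R8). From Q30 and W7, R10 gives U11. [5 rule applications]
Q30 needs fewer.

Q30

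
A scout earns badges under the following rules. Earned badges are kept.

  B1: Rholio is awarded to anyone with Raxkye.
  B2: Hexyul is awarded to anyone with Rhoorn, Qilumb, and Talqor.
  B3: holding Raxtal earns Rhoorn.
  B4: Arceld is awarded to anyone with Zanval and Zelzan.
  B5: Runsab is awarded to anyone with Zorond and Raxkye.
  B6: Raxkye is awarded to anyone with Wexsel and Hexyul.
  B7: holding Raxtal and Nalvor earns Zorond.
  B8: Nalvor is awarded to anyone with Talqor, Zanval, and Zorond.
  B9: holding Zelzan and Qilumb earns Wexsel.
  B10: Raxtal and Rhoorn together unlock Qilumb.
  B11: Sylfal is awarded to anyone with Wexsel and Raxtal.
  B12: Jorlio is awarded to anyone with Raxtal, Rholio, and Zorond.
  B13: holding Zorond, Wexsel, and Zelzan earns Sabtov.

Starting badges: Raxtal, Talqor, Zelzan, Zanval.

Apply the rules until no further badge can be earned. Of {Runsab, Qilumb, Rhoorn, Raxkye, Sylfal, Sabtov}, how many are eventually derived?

With Raxtal, Rhoorn is earned (B3).
With Raxtal and Rhoorn, Qilumb is earned (B10).
With Zelzan and Qilumb, Wexsel is earned (B9).
With Rhoorn, Qilumb, and Talqor, Hexyul is earned (B2).
With Wexsel and Hexyul, Raxkye is earned (B6).
With Wexsel and Raxtal, Sylfal is earned (B11).
Runsab would need Zorond and Raxkye (B5), but Zorond is never earned.
Qilumb: reached.
Rhoorn: reached.
Raxkye: reached.
Sylfal: reached.
Sabtov would need Zorond, Wexsel, and Zelzan (B13), but Zorond is never earned.
Reached: Qilumb, Rhoorn, Raxkye, and Sylfal — 4 of the 6.

4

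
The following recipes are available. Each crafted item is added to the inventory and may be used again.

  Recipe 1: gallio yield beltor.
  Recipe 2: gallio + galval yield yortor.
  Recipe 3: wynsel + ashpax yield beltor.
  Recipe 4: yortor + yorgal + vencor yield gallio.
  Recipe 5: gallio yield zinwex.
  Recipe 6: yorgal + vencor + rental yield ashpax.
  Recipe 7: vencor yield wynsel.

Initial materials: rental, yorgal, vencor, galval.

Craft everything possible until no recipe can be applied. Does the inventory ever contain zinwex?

No

zinwex would need gallio (Recipe 5), but gallio is never obtained.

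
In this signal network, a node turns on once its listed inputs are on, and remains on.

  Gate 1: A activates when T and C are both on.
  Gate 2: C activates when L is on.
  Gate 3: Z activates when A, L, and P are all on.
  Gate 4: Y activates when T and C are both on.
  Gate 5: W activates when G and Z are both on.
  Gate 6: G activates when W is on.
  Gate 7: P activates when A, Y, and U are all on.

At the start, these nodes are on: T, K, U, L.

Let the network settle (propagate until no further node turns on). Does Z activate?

Yes

L is on, so C activates (Gate 2).
Gate 1: T and C on → A on.
T and C are on, so Y activates (Gate 4).
Gate 7: A, Y, and U on → P on.
Gate 3: A, L, and P on → Z on.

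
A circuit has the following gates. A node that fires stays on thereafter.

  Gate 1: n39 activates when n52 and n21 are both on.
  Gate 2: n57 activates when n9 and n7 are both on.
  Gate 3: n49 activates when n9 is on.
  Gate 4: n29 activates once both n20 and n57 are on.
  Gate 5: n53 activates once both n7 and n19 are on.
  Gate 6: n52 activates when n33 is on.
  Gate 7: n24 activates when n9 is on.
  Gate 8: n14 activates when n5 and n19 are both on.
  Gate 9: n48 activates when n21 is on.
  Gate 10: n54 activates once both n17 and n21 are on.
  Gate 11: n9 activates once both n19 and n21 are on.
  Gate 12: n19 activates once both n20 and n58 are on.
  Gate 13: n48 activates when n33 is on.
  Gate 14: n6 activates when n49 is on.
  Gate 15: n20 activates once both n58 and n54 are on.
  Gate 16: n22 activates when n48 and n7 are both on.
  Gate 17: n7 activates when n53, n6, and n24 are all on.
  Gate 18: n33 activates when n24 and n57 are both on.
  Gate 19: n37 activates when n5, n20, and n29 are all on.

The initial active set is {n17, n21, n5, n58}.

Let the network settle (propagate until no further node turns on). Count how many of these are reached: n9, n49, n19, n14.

Gate 10: n17 and n21 on → n54 on.
Gate 15: n58 and n54 on → n20 on.
Gate 12: n20 and n58 on → n19 on.
n5 and n19 are on, so n14 activates (Gate 8).
n19 and n21 are on, so n9 activates (Gate 11).
Gate 3: n9 on → n49 on.
n9: reached.
n49: reached.
n19: reached.
n14: reached.
All 4 are reached.

4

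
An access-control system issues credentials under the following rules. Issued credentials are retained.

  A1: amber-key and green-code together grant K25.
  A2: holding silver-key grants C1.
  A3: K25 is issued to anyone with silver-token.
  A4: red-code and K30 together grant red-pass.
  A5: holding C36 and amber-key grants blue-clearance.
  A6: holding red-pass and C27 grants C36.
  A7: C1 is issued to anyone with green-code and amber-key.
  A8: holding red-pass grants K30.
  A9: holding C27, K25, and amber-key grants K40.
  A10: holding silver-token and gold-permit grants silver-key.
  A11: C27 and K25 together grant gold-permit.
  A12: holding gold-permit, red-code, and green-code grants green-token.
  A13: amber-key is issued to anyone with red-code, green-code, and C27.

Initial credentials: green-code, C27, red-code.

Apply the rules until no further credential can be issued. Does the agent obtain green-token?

Holding red-code, green-code, and C27 grants amber-key (A13).
Holding amber-key and green-code grants K25 (A1).
Holding C27 and K25 grants gold-permit (A11).
Holding gold-permit, red-code, and green-code grants green-token (A12).

Yes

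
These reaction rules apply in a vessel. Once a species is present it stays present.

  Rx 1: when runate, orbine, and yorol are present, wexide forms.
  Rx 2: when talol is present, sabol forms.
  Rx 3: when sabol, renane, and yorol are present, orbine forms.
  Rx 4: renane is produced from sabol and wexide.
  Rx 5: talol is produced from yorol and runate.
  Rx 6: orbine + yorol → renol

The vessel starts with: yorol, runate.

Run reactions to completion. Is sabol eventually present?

yorol and runate present → talol forms (Rx 5).
talol present → sabol forms (Rx 2).

Yes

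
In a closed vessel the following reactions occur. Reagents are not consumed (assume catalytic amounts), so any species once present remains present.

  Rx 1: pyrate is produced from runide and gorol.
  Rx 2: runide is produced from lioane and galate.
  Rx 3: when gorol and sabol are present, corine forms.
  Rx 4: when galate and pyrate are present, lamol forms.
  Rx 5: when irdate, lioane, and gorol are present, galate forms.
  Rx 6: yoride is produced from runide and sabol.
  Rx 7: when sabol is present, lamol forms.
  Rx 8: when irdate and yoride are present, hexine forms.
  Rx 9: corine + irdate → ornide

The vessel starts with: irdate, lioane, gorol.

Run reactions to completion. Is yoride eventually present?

yoride would need runide and sabol (Rx 6), but sabol never forms.

No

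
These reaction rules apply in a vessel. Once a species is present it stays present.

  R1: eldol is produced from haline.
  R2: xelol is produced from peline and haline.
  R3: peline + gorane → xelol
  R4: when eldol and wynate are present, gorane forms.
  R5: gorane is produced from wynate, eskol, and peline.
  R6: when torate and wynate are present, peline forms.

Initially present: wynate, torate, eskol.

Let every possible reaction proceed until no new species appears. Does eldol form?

No

eldol would need haline (R1), but haline never forms.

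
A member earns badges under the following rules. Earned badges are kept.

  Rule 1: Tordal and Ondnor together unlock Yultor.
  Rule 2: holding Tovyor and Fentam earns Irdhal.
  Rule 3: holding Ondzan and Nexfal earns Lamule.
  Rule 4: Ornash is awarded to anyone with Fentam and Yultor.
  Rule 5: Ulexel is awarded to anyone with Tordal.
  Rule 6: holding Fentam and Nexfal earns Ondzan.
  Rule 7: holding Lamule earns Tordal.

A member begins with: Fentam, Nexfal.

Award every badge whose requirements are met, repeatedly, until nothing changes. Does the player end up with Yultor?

No

Yultor would need Tordal and Ondnor (Rule 1), but Ondnor is never earned.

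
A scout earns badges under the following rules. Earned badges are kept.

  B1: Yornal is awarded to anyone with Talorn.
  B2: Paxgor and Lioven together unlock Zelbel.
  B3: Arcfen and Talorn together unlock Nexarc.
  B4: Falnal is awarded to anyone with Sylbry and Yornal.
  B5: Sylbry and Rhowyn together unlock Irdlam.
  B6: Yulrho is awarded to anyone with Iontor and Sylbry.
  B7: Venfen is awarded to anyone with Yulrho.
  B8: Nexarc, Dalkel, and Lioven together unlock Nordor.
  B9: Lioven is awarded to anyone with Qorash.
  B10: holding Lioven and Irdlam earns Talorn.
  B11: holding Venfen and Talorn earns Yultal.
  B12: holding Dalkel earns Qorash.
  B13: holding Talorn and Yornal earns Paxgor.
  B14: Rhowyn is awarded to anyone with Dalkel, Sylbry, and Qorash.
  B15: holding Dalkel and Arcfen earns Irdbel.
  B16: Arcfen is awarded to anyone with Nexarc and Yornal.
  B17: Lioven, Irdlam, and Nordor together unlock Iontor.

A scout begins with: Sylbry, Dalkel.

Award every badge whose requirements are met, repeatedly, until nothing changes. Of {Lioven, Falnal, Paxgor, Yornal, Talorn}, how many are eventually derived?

5

With Dalkel, Qorash is earned (B12).
With Qorash, Lioven is earned (B9).
With Dalkel, Sylbry, and Qorash, Rhowyn is earned (B14).
With Sylbry and Rhowyn, Irdlam is earned (B5).
With Lioven and Irdlam, Talorn is earned (B10).
With Talorn, Yornal is earned (B1).
With Talorn and Yornal, Paxgor is earned (B13).
With Sylbry and Yornal, Falnal is earned (B4).
Lioven: reached.
Falnal: reached.
Paxgor: reached.
Yornal: reached.
Talorn: reached.
All 5 are reached.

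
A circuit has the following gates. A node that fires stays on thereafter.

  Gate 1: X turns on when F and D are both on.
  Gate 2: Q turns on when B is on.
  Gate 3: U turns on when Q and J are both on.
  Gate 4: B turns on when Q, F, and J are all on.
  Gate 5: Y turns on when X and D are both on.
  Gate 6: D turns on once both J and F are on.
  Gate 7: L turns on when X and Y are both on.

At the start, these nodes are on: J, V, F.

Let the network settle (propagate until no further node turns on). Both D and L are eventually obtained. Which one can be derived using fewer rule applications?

D

D: Gate 6: J and F on → D on. [1 rule application]
L: Gate 6: J and F on → D on. Gate 1: F and D on → X on. X and D are on, so Y turns on (Gate 5). Gate 7: X and Y on → L on. [4 rule applications]
D needs fewer.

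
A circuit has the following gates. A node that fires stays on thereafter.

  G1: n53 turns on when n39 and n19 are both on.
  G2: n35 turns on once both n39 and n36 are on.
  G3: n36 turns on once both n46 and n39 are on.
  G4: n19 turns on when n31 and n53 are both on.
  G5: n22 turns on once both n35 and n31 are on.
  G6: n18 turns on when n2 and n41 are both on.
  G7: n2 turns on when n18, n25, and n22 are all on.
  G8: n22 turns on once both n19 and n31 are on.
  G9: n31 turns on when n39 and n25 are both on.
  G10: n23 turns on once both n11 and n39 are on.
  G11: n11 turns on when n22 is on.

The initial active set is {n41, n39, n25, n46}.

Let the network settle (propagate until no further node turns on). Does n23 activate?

n39 and n25 are on, so n31 turns on (G9).
G3: n46 and n39 on → n36 on.
n39 and n36 are on, so n35 turns on (G2).
n35 and n31 are on, so n22 turns on (G5).
G11: n22 on → n11 on.
n11 and n39 are on, so n23 turns on (G10).

Yes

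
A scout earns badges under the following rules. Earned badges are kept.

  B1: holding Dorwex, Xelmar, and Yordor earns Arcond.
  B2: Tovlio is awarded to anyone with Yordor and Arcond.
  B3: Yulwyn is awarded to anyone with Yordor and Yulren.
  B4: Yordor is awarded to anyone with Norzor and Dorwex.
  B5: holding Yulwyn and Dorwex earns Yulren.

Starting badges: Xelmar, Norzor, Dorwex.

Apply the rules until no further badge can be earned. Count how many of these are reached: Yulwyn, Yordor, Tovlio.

2

With Norzor and Dorwex, Yordor is earned (B4).
With Dorwex, Xelmar, and Yordor, Arcond is earned (B1).
With Yordor and Arcond, Tovlio is earned (B2).
Yulwyn would need Yordor and Yulren (B3), but Yulren is never earned.
Yordor: reached.
Tovlio: reached.
Reached: Yordor and Tovlio — 2 of the 3.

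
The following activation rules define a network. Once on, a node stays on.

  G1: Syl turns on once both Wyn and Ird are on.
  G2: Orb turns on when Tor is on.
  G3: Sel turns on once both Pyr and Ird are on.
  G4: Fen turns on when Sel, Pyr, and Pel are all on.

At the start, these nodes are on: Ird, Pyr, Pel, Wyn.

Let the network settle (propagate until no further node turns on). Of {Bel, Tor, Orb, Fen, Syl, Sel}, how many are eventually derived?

3

Pyr and Ird are on, so Sel turns on (G3).
Wyn and Ird are on, so Syl turns on (G1).
Sel, Pyr, and Pel are on, so Fen turns on (G4).
No rule produces Bel, and it is not given.
No rule produces Tor, and it is not given.
Orb would need Tor (G2), but Tor never turns on.
Fen: reached.
Syl: reached.
Sel: reached.
Reached: Fen, Syl, and Sel — 3 of the 6.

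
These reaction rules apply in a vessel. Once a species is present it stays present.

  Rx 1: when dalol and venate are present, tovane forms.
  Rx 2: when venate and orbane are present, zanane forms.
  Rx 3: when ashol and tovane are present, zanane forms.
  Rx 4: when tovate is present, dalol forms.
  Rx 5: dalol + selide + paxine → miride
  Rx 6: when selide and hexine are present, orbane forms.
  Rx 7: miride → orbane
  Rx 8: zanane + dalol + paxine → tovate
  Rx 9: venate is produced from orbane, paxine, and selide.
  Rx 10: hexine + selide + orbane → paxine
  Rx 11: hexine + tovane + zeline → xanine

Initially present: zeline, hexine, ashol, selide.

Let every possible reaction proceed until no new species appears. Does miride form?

miride would need dalol, selide, and paxine (Rx 5), but dalol never forms.

No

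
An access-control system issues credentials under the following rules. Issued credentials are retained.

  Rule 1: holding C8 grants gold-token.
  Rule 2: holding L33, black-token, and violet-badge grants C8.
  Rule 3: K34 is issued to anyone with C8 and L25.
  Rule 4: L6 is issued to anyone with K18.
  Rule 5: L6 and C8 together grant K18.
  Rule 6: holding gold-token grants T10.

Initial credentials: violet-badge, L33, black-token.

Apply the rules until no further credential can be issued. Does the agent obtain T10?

Yes

Holding L33, black-token, and violet-badge grants C8 (Rule 2).
Holding C8 grants gold-token (Rule 1).
Holding gold-token grants T10 (Rule 6).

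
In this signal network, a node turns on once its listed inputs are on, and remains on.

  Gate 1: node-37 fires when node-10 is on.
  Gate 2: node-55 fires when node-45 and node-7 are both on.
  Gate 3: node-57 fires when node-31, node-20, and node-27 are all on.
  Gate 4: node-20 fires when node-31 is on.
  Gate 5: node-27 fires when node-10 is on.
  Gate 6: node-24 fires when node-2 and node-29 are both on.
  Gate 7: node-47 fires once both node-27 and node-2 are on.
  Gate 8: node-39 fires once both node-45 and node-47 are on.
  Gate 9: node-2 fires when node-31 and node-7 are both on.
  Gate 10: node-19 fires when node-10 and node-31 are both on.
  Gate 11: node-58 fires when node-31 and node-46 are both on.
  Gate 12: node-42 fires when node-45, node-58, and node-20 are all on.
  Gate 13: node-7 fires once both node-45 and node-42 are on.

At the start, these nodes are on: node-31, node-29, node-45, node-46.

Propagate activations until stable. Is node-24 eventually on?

Yes

node-31 is on, so node-20 fires (Gate 4).
Gate 11: node-31 and node-46 on → node-58 on.
node-45, node-58, and node-20 are on, so node-42 fires (Gate 12).
Gate 13: node-45 and node-42 on → node-7 on.
node-31 and node-7 are on, so node-2 fires (Gate 9).
node-2 and node-29 are on, so node-24 fires (Gate 6).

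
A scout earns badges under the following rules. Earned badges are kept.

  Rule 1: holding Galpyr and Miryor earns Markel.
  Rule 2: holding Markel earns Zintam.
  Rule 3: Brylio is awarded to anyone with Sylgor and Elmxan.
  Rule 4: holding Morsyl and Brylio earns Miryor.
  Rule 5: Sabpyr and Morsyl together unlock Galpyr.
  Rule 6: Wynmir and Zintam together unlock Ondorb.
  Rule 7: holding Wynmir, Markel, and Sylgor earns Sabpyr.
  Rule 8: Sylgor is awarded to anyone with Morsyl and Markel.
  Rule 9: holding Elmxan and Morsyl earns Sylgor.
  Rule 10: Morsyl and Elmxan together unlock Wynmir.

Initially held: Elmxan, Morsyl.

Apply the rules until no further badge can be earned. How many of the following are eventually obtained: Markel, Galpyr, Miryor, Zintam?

With Elmxan and Morsyl, Sylgor is earned (Rule 9).
With Sylgor and Elmxan, Brylio is earned (Rule 3).
With Morsyl and Brylio, Miryor is earned (Rule 4).
Markel would need Galpyr and Miryor (Rule 1), but Galpyr is never earned.
Galpyr would need Sabpyr and Morsyl (Rule 5), but Sabpyr is never earned.
Miryor: reached.
Zintam would need Markel (Rule 2), but Markel is never earned.
Reached: Miryor — 1 of the 4.

1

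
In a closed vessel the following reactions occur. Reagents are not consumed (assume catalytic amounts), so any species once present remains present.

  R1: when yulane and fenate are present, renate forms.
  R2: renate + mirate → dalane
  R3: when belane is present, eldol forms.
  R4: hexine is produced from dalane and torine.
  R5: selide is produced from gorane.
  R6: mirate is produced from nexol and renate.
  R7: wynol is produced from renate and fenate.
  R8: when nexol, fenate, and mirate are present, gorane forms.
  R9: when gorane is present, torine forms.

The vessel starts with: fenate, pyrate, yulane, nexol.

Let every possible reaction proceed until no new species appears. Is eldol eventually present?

No

eldol would need belane (R3), but belane never forms.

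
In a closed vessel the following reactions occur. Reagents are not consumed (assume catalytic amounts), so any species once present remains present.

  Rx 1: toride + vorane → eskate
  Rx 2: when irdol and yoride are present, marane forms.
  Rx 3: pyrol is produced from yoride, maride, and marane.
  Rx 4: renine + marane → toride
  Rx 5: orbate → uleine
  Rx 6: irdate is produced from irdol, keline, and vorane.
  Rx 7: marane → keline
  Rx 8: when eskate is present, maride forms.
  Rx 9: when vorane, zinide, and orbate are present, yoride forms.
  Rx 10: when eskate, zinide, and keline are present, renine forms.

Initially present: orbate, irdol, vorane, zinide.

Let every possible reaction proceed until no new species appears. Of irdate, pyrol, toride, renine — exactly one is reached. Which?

irdate

vorane, zinide, and orbate present → yoride forms (Rx 9).
irdol and yoride present → marane forms (Rx 2).
marane present → keline forms (Rx 7).
irdol, keline, and vorane present → irdate forms (Rx 6).
pyrol would need yoride, maride, and marane (Rx 3), but maride never forms. renine would need eskate, zinide, and keline (Rx 10), but eskate never forms. toride would need renine and marane (Rx 4), but renine never forms.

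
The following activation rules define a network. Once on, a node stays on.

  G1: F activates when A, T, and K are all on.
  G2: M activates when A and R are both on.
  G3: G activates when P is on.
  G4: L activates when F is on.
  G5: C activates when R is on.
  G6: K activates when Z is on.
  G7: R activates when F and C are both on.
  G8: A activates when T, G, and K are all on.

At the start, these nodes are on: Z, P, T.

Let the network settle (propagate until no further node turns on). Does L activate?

Yes

G3: P on → G on.
Z is on, so K activates (G6).
G8: T, G, and K on → A on.
A, T, and K are on, so F activates (G1).
F is on, so L activates (G4).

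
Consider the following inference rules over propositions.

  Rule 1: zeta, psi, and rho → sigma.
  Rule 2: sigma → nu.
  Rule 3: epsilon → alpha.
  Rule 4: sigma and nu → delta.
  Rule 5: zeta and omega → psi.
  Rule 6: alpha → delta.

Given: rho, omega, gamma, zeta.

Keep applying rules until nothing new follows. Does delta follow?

Yes

zeta and omega hold, so psi follows (Rule 5).
From zeta, psi, and rho, Rule 1 gives sigma.
sigma holds, so nu follows (Rule 2).
From sigma and nu, Rule 4 gives delta.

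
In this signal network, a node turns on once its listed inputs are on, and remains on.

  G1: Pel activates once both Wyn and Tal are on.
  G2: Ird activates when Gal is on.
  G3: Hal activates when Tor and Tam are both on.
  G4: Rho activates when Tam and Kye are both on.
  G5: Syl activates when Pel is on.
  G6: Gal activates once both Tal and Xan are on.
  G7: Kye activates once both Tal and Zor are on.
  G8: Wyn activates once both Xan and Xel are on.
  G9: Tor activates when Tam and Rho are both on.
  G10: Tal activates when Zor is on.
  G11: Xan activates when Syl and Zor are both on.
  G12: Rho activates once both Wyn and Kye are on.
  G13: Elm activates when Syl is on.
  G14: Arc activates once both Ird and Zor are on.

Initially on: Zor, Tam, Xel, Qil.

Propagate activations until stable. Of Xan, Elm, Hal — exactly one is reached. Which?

G10: Zor on → Tal on.
Tal and Zor are on, so Kye activates (G7).
Tam and Kye are on, so Rho activates (G4).
G9: Tam and Rho on → Tor on.
G3: Tor and Tam on → Hal on.
Elm would need Syl (G13), but Syl never turns on. Xan would need Syl and Zor (G11), but Syl never turns on.

Hal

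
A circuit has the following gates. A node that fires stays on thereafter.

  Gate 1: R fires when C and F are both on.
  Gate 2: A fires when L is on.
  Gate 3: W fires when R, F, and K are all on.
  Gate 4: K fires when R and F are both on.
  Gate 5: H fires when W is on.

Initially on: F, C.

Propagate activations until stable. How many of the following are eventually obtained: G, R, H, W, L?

3

C and F are on, so R fires (Gate 1).
Gate 4: R and F on → K on.
R, F, and K are on, so W fires (Gate 3).
Gate 5: W on → H on.
No rule produces G, and it is not given.
R: reached.
H: reached.
W: reached.
No rule produces L, and it is not given.
Reached: R, H, and W — 3 of the 5.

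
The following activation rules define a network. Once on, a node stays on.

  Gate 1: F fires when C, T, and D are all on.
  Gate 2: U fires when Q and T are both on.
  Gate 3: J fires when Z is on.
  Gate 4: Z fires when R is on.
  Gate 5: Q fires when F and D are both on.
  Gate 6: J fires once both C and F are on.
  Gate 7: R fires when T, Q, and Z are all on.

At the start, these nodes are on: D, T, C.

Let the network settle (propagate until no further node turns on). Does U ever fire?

Gate 1: C, T, and D on → F on.
Gate 5: F and D on → Q on.
Q and T are on, so U fires (Gate 2).

Yes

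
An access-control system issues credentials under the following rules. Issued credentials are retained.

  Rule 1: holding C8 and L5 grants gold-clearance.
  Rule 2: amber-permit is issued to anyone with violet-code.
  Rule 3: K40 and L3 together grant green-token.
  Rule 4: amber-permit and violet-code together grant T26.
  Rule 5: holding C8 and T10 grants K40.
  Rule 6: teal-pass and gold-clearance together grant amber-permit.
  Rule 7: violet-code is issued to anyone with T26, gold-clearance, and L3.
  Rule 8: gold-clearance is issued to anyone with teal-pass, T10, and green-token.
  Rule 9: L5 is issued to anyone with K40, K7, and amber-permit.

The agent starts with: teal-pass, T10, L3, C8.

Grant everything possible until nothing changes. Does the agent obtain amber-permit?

Holding C8 and T10 grants K40 (Rule 5).
Holding K40 and L3 grants green-token (Rule 3).
Holding teal-pass, T10, and green-token grants gold-clearance (Rule 8).
Holding teal-pass and gold-clearance grants amber-permit (Rule 6).

Yes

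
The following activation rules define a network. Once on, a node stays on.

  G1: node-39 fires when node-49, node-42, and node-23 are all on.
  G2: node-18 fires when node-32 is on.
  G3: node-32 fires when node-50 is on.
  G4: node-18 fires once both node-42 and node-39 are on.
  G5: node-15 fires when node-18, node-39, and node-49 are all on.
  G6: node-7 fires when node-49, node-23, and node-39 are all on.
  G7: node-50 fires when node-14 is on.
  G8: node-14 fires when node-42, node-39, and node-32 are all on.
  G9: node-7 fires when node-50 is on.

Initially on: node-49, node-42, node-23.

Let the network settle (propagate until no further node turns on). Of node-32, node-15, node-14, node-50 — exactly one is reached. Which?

node-15

node-49, node-42, and node-23 are on, so node-39 fires (G1).
node-42 and node-39 are on, so node-18 fires (G4).
G5: node-18, node-39, and node-49 on → node-15 on.
node-32 would need node-50 (G3), but node-50 never turns on. node-14 would need node-42, node-39, and node-32 (G8), but node-32 never turns on. node-50 would need node-14 (G7), but node-14 never turns on.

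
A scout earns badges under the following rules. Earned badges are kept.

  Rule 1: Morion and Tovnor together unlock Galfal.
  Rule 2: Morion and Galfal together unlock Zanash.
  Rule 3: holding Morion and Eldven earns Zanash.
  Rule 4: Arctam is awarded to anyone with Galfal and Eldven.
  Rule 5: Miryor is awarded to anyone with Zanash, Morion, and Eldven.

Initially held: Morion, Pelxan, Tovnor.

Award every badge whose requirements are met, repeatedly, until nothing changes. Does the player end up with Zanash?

Yes

With Morion and Tovnor, Galfal is earned (Rule 1).
With Morion and Galfal, Zanash is earned (Rule 2).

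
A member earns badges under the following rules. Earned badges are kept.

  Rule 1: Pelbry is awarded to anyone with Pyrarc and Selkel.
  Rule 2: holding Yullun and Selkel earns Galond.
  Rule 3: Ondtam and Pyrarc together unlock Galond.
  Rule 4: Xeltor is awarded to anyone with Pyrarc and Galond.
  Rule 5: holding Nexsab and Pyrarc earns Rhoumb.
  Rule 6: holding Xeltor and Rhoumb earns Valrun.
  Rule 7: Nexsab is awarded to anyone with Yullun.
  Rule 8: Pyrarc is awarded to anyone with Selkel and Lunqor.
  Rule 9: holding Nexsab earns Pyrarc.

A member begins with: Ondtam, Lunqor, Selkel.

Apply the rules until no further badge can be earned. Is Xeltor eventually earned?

With Selkel and Lunqor, Pyrarc is earned (Rule 8).
With Ondtam and Pyrarc, Galond is earned (Rule 3).
With Pyrarc and Galond, Xeltor is earned (Rule 4).

Yes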